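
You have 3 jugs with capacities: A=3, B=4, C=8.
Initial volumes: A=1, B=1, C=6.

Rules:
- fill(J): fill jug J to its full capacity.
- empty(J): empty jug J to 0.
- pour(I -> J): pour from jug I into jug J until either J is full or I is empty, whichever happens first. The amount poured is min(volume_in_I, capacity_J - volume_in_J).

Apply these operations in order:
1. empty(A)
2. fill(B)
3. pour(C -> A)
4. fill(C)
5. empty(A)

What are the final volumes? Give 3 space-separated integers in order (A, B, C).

Answer: 0 4 8

Derivation:
Step 1: empty(A) -> (A=0 B=1 C=6)
Step 2: fill(B) -> (A=0 B=4 C=6)
Step 3: pour(C -> A) -> (A=3 B=4 C=3)
Step 4: fill(C) -> (A=3 B=4 C=8)
Step 5: empty(A) -> (A=0 B=4 C=8)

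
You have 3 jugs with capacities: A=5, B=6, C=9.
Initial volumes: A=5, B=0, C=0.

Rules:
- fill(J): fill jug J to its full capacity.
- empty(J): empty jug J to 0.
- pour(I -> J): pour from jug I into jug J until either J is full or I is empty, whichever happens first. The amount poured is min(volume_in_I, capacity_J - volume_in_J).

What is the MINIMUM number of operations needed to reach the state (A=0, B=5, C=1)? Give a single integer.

BFS from (A=5, B=0, C=0). One shortest path:
  1. empty(A) -> (A=0 B=0 C=0)
  2. fill(B) -> (A=0 B=6 C=0)
  3. pour(B -> A) -> (A=5 B=1 C=0)
  4. pour(B -> C) -> (A=5 B=0 C=1)
  5. pour(A -> B) -> (A=0 B=5 C=1)
Reached target in 5 moves.

Answer: 5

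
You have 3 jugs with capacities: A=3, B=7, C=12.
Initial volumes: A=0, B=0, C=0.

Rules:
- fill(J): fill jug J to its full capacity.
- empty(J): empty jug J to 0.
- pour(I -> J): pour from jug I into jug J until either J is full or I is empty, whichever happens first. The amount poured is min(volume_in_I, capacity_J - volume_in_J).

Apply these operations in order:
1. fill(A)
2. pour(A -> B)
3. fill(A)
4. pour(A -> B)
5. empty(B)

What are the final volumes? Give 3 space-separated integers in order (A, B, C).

Step 1: fill(A) -> (A=3 B=0 C=0)
Step 2: pour(A -> B) -> (A=0 B=3 C=0)
Step 3: fill(A) -> (A=3 B=3 C=0)
Step 4: pour(A -> B) -> (A=0 B=6 C=0)
Step 5: empty(B) -> (A=0 B=0 C=0)

Answer: 0 0 0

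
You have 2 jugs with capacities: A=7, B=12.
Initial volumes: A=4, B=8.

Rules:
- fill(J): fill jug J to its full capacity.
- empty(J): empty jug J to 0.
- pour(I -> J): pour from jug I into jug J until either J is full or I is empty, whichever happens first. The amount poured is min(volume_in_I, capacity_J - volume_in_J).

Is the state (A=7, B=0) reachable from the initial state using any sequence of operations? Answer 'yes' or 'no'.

BFS from (A=4, B=8):
  1. fill(A) -> (A=7 B=8)
  2. empty(B) -> (A=7 B=0)
Target reached → yes.

Answer: yes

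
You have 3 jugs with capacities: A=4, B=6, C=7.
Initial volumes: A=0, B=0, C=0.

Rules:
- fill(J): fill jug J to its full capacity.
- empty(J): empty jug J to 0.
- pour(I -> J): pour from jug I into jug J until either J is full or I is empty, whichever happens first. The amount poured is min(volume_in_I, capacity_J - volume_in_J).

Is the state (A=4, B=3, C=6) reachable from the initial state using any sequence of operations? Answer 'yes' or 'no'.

Answer: yes

Derivation:
BFS from (A=0, B=0, C=0):
  1. fill(C) -> (A=0 B=0 C=7)
  2. pour(C -> B) -> (A=0 B=6 C=1)
  3. pour(C -> A) -> (A=1 B=6 C=0)
  4. pour(B -> C) -> (A=1 B=0 C=6)
  5. fill(B) -> (A=1 B=6 C=6)
  6. pour(B -> A) -> (A=4 B=3 C=6)
Target reached → yes.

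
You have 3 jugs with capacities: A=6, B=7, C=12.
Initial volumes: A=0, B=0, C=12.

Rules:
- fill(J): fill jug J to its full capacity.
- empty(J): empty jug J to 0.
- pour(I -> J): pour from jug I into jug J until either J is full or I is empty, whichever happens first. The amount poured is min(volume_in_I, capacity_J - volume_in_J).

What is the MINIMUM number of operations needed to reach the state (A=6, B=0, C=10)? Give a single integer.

BFS from (A=0, B=0, C=12). One shortest path:
  1. fill(A) -> (A=6 B=0 C=12)
  2. pour(C -> B) -> (A=6 B=7 C=5)
  3. empty(B) -> (A=6 B=0 C=5)
  4. pour(C -> B) -> (A=6 B=5 C=0)
  5. fill(C) -> (A=6 B=5 C=12)
  6. pour(C -> B) -> (A=6 B=7 C=10)
  7. empty(B) -> (A=6 B=0 C=10)
Reached target in 7 moves.

Answer: 7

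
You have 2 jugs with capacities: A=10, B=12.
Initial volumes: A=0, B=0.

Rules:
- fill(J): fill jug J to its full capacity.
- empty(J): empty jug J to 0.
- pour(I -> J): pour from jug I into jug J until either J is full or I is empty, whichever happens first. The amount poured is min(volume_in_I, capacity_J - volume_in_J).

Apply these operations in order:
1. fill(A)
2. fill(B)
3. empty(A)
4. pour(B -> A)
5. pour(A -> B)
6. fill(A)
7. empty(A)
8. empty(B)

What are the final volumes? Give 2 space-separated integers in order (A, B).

Step 1: fill(A) -> (A=10 B=0)
Step 2: fill(B) -> (A=10 B=12)
Step 3: empty(A) -> (A=0 B=12)
Step 4: pour(B -> A) -> (A=10 B=2)
Step 5: pour(A -> B) -> (A=0 B=12)
Step 6: fill(A) -> (A=10 B=12)
Step 7: empty(A) -> (A=0 B=12)
Step 8: empty(B) -> (A=0 B=0)

Answer: 0 0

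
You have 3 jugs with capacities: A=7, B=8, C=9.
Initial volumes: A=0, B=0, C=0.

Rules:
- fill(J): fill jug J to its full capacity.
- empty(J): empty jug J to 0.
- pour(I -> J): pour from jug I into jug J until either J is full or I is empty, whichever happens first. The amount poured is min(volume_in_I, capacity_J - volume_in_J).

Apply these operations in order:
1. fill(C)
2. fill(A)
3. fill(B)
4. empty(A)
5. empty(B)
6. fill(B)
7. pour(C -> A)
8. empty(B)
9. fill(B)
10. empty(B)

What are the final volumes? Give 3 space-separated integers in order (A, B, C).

Step 1: fill(C) -> (A=0 B=0 C=9)
Step 2: fill(A) -> (A=7 B=0 C=9)
Step 3: fill(B) -> (A=7 B=8 C=9)
Step 4: empty(A) -> (A=0 B=8 C=9)
Step 5: empty(B) -> (A=0 B=0 C=9)
Step 6: fill(B) -> (A=0 B=8 C=9)
Step 7: pour(C -> A) -> (A=7 B=8 C=2)
Step 8: empty(B) -> (A=7 B=0 C=2)
Step 9: fill(B) -> (A=7 B=8 C=2)
Step 10: empty(B) -> (A=7 B=0 C=2)

Answer: 7 0 2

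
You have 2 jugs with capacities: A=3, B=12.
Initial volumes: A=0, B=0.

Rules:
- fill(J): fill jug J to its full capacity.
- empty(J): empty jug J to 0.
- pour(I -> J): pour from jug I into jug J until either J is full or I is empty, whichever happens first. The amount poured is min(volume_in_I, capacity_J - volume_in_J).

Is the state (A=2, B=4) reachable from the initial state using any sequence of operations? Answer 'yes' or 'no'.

Answer: no

Derivation:
BFS explored all 10 reachable states.
Reachable set includes: (0,0), (0,3), (0,6), (0,9), (0,12), (3,0), (3,3), (3,6), (3,9), (3,12)
Target (A=2, B=4) not in reachable set → no.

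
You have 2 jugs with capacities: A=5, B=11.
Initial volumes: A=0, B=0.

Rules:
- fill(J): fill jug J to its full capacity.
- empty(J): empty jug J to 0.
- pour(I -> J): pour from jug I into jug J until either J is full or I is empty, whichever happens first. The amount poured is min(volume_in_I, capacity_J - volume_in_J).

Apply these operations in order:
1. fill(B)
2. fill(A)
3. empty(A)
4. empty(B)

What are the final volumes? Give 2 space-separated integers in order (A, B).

Step 1: fill(B) -> (A=0 B=11)
Step 2: fill(A) -> (A=5 B=11)
Step 3: empty(A) -> (A=0 B=11)
Step 4: empty(B) -> (A=0 B=0)

Answer: 0 0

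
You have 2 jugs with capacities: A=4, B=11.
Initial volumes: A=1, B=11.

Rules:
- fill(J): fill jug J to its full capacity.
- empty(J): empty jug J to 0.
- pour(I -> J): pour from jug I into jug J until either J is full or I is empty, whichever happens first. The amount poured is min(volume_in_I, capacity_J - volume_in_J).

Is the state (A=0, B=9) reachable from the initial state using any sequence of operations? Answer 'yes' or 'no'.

Answer: yes

Derivation:
BFS from (A=1, B=11):
  1. empty(B) -> (A=1 B=0)
  2. pour(A -> B) -> (A=0 B=1)
  3. fill(A) -> (A=4 B=1)
  4. pour(A -> B) -> (A=0 B=5)
  5. fill(A) -> (A=4 B=5)
  6. pour(A -> B) -> (A=0 B=9)
Target reached → yes.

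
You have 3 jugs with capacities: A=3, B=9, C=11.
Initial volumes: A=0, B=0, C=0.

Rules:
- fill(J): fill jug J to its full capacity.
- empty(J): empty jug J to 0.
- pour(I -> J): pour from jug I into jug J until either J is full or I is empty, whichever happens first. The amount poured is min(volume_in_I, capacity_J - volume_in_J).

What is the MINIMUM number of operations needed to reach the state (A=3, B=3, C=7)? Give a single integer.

BFS from (A=0, B=0, C=0). One shortest path:
  1. fill(C) -> (A=0 B=0 C=11)
  2. pour(C -> A) -> (A=3 B=0 C=8)
  3. pour(C -> B) -> (A=3 B=8 C=0)
  4. fill(C) -> (A=3 B=8 C=11)
  5. pour(C -> B) -> (A=3 B=9 C=10)
  6. empty(B) -> (A=3 B=0 C=10)
  7. pour(A -> B) -> (A=0 B=3 C=10)
  8. pour(C -> A) -> (A=3 B=3 C=7)
Reached target in 8 moves.

Answer: 8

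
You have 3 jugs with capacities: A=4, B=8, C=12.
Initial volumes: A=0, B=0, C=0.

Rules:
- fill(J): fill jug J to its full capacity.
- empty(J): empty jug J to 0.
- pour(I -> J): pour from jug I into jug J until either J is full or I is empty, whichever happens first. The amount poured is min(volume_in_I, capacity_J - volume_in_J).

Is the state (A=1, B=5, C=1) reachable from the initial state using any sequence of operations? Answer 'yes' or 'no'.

Answer: no

Derivation:
BFS explored all 24 reachable states.
Reachable set includes: (0,0,0), (0,0,4), (0,0,8), (0,0,12), (0,4,0), (0,4,4), (0,4,8), (0,4,12), (0,8,0), (0,8,4), (0,8,8), (0,8,12) ...
Target (A=1, B=5, C=1) not in reachable set → no.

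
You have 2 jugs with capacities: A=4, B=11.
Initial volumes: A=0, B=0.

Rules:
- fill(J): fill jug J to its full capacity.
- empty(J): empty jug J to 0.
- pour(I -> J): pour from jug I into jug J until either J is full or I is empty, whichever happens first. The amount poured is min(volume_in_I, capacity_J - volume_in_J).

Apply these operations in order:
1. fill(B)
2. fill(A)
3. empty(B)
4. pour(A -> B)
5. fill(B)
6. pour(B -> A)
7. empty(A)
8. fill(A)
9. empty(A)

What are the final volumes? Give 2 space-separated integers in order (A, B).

Step 1: fill(B) -> (A=0 B=11)
Step 2: fill(A) -> (A=4 B=11)
Step 3: empty(B) -> (A=4 B=0)
Step 4: pour(A -> B) -> (A=0 B=4)
Step 5: fill(B) -> (A=0 B=11)
Step 6: pour(B -> A) -> (A=4 B=7)
Step 7: empty(A) -> (A=0 B=7)
Step 8: fill(A) -> (A=4 B=7)
Step 9: empty(A) -> (A=0 B=7)

Answer: 0 7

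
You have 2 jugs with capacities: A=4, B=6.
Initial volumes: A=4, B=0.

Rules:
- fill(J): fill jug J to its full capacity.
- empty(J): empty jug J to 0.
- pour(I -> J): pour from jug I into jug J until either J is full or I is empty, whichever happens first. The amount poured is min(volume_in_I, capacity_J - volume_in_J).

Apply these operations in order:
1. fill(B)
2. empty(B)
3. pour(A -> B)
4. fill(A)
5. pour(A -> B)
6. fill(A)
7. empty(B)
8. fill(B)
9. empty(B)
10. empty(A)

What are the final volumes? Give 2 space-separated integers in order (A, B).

Step 1: fill(B) -> (A=4 B=6)
Step 2: empty(B) -> (A=4 B=0)
Step 3: pour(A -> B) -> (A=0 B=4)
Step 4: fill(A) -> (A=4 B=4)
Step 5: pour(A -> B) -> (A=2 B=6)
Step 6: fill(A) -> (A=4 B=6)
Step 7: empty(B) -> (A=4 B=0)
Step 8: fill(B) -> (A=4 B=6)
Step 9: empty(B) -> (A=4 B=0)
Step 10: empty(A) -> (A=0 B=0)

Answer: 0 0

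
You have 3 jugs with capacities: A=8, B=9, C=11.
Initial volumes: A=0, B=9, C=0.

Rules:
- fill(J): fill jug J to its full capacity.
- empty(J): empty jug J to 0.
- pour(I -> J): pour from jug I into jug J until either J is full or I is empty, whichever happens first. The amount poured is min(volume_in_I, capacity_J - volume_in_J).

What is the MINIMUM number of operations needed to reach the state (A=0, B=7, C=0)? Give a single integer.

Answer: 4

Derivation:
BFS from (A=0, B=9, C=0). One shortest path:
  1. pour(B -> C) -> (A=0 B=0 C=9)
  2. fill(B) -> (A=0 B=9 C=9)
  3. pour(B -> C) -> (A=0 B=7 C=11)
  4. empty(C) -> (A=0 B=7 C=0)
Reached target in 4 moves.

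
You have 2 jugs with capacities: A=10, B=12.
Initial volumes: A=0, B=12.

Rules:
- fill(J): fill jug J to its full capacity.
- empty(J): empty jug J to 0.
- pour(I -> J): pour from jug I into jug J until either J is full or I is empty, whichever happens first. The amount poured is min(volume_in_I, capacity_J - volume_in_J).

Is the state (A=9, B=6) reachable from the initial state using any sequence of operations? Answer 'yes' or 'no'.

BFS explored all 22 reachable states.
Reachable set includes: (0,0), (0,2), (0,4), (0,6), (0,8), (0,10), (0,12), (2,0), (2,12), (4,0), (4,12), (6,0) ...
Target (A=9, B=6) not in reachable set → no.

Answer: no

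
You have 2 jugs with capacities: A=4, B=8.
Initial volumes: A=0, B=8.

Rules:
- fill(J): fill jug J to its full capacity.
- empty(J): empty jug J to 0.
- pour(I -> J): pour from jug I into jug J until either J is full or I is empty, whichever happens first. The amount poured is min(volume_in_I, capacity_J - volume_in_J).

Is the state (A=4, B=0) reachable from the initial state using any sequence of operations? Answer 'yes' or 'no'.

BFS from (A=0, B=8):
  1. fill(A) -> (A=4 B=8)
  2. empty(B) -> (A=4 B=0)
Target reached → yes.

Answer: yes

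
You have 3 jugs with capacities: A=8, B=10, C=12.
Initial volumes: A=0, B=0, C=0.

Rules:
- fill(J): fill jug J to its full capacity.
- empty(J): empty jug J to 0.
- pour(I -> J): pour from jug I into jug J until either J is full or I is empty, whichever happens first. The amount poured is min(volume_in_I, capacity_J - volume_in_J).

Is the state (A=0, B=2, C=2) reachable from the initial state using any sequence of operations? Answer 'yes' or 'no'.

BFS from (A=0, B=0, C=0):
  1. fill(C) -> (A=0 B=0 C=12)
  2. pour(C -> B) -> (A=0 B=10 C=2)
  3. pour(B -> A) -> (A=8 B=2 C=2)
  4. empty(A) -> (A=0 B=2 C=2)
Target reached → yes.

Answer: yes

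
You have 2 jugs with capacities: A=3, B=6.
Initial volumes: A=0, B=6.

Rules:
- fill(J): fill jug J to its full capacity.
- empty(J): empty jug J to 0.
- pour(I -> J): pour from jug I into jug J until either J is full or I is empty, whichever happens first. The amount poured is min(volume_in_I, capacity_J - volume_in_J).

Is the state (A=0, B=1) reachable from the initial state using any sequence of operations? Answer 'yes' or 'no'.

BFS explored all 6 reachable states.
Reachable set includes: (0,0), (0,3), (0,6), (3,0), (3,3), (3,6)
Target (A=0, B=1) not in reachable set → no.

Answer: no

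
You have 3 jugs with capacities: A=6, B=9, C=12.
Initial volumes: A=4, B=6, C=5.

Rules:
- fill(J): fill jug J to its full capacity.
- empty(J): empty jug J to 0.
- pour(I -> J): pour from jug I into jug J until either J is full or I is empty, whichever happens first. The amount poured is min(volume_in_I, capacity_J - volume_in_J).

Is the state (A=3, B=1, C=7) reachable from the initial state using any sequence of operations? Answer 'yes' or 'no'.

BFS explored all 367 reachable states.
Reachable set includes: (0,0,0), (0,0,1), (0,0,2), (0,0,3), (0,0,4), (0,0,5), (0,0,6), (0,0,7), (0,0,8), (0,0,9), (0,0,10), (0,0,11) ...
Target (A=3, B=1, C=7) not in reachable set → no.

Answer: no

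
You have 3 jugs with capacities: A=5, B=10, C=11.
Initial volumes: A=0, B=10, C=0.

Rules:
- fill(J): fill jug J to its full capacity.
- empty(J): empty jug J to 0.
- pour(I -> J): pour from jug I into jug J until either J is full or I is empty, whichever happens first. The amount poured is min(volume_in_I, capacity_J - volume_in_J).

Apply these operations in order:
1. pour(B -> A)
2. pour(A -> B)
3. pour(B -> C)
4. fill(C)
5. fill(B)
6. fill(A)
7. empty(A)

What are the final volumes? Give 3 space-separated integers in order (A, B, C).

Answer: 0 10 11

Derivation:
Step 1: pour(B -> A) -> (A=5 B=5 C=0)
Step 2: pour(A -> B) -> (A=0 B=10 C=0)
Step 3: pour(B -> C) -> (A=0 B=0 C=10)
Step 4: fill(C) -> (A=0 B=0 C=11)
Step 5: fill(B) -> (A=0 B=10 C=11)
Step 6: fill(A) -> (A=5 B=10 C=11)
Step 7: empty(A) -> (A=0 B=10 C=11)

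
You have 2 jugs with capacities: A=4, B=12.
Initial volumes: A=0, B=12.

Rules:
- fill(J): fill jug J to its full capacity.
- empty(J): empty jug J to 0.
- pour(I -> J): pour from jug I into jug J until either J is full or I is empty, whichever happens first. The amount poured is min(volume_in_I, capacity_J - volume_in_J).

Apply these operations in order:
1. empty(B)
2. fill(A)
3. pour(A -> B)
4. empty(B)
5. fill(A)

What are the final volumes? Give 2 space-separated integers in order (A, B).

Answer: 4 0

Derivation:
Step 1: empty(B) -> (A=0 B=0)
Step 2: fill(A) -> (A=4 B=0)
Step 3: pour(A -> B) -> (A=0 B=4)
Step 4: empty(B) -> (A=0 B=0)
Step 5: fill(A) -> (A=4 B=0)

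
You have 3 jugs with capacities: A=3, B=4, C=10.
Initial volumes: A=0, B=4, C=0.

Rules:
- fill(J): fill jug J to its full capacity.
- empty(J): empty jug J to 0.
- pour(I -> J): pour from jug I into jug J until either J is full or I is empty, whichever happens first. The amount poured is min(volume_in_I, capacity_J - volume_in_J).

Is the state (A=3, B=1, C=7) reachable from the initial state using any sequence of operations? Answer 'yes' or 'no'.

BFS from (A=0, B=4, C=0):
  1. fill(C) -> (A=0 B=4 C=10)
  2. pour(B -> A) -> (A=3 B=1 C=10)
  3. empty(A) -> (A=0 B=1 C=10)
  4. pour(C -> A) -> (A=3 B=1 C=7)
Target reached → yes.

Answer: yes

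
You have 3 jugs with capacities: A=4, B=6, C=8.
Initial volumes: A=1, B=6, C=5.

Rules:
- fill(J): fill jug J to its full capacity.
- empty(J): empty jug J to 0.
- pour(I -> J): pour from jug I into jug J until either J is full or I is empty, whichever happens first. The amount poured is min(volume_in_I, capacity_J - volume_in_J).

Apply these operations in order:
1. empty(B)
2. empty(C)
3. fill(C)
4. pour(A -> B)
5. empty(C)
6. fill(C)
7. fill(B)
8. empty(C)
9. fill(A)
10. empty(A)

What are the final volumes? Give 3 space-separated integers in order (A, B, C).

Answer: 0 6 0

Derivation:
Step 1: empty(B) -> (A=1 B=0 C=5)
Step 2: empty(C) -> (A=1 B=0 C=0)
Step 3: fill(C) -> (A=1 B=0 C=8)
Step 4: pour(A -> B) -> (A=0 B=1 C=8)
Step 5: empty(C) -> (A=0 B=1 C=0)
Step 6: fill(C) -> (A=0 B=1 C=8)
Step 7: fill(B) -> (A=0 B=6 C=8)
Step 8: empty(C) -> (A=0 B=6 C=0)
Step 9: fill(A) -> (A=4 B=6 C=0)
Step 10: empty(A) -> (A=0 B=6 C=0)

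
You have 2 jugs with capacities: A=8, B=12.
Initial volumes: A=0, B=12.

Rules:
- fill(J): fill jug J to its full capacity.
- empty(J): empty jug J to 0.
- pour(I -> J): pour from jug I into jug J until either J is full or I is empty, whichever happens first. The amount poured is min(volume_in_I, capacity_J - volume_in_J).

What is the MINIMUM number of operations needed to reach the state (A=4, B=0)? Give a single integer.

BFS from (A=0, B=12). One shortest path:
  1. pour(B -> A) -> (A=8 B=4)
  2. empty(A) -> (A=0 B=4)
  3. pour(B -> A) -> (A=4 B=0)
Reached target in 3 moves.

Answer: 3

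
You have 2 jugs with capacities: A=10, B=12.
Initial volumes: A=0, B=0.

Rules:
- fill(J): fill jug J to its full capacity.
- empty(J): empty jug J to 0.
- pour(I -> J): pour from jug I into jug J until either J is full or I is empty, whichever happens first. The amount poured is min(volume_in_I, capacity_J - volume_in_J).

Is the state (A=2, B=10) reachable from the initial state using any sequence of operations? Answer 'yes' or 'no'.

Answer: no

Derivation:
BFS explored all 22 reachable states.
Reachable set includes: (0,0), (0,2), (0,4), (0,6), (0,8), (0,10), (0,12), (2,0), (2,12), (4,0), (4,12), (6,0) ...
Target (A=2, B=10) not in reachable set → no.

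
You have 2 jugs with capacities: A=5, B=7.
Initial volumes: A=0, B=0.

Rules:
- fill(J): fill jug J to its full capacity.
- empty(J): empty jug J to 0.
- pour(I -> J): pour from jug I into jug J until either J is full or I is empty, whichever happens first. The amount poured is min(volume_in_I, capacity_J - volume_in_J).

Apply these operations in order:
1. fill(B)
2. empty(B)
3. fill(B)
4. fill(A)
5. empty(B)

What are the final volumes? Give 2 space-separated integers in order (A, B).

Answer: 5 0

Derivation:
Step 1: fill(B) -> (A=0 B=7)
Step 2: empty(B) -> (A=0 B=0)
Step 3: fill(B) -> (A=0 B=7)
Step 4: fill(A) -> (A=5 B=7)
Step 5: empty(B) -> (A=5 B=0)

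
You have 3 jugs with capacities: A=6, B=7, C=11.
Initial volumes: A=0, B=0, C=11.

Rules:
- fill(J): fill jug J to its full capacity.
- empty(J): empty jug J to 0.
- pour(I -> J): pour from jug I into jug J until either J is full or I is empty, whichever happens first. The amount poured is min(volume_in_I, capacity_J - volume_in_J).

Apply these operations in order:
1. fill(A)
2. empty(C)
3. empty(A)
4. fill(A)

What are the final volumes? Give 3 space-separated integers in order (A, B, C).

Answer: 6 0 0

Derivation:
Step 1: fill(A) -> (A=6 B=0 C=11)
Step 2: empty(C) -> (A=6 B=0 C=0)
Step 3: empty(A) -> (A=0 B=0 C=0)
Step 4: fill(A) -> (A=6 B=0 C=0)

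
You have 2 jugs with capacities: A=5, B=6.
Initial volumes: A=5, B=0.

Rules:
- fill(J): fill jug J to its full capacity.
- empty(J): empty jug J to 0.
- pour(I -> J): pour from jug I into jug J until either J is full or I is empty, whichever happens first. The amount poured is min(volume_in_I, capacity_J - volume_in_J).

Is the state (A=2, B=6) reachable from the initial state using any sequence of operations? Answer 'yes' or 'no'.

Answer: yes

Derivation:
BFS from (A=5, B=0):
  1. empty(A) -> (A=0 B=0)
  2. fill(B) -> (A=0 B=6)
  3. pour(B -> A) -> (A=5 B=1)
  4. empty(A) -> (A=0 B=1)
  5. pour(B -> A) -> (A=1 B=0)
  6. fill(B) -> (A=1 B=6)
  7. pour(B -> A) -> (A=5 B=2)
  8. empty(A) -> (A=0 B=2)
  9. pour(B -> A) -> (A=2 B=0)
  10. fill(B) -> (A=2 B=6)
Target reached → yes.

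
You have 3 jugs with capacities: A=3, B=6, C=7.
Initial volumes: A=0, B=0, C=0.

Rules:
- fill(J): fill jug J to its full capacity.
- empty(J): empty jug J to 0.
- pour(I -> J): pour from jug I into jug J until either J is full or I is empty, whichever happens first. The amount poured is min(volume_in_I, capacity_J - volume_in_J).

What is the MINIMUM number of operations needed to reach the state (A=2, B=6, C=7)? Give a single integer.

Answer: 5

Derivation:
BFS from (A=0, B=0, C=0). One shortest path:
  1. fill(A) -> (A=3 B=0 C=0)
  2. fill(B) -> (A=3 B=6 C=0)
  3. pour(B -> C) -> (A=3 B=0 C=6)
  4. fill(B) -> (A=3 B=6 C=6)
  5. pour(A -> C) -> (A=2 B=6 C=7)
Reached target in 5 moves.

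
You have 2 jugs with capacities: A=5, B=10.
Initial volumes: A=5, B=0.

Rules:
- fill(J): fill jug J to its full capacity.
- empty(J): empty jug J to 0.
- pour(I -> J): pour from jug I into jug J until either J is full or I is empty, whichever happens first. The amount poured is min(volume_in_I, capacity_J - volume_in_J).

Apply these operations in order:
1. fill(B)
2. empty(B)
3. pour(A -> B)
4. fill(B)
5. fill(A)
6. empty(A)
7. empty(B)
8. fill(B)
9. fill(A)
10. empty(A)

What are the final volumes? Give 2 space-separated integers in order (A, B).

Step 1: fill(B) -> (A=5 B=10)
Step 2: empty(B) -> (A=5 B=0)
Step 3: pour(A -> B) -> (A=0 B=5)
Step 4: fill(B) -> (A=0 B=10)
Step 5: fill(A) -> (A=5 B=10)
Step 6: empty(A) -> (A=0 B=10)
Step 7: empty(B) -> (A=0 B=0)
Step 8: fill(B) -> (A=0 B=10)
Step 9: fill(A) -> (A=5 B=10)
Step 10: empty(A) -> (A=0 B=10)

Answer: 0 10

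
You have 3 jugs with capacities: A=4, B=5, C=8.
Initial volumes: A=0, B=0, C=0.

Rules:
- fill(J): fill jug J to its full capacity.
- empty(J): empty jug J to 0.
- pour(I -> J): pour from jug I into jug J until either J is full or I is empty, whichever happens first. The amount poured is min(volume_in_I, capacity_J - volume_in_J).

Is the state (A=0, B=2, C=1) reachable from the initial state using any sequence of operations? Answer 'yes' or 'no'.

Answer: yes

Derivation:
BFS from (A=0, B=0, C=0):
  1. fill(C) -> (A=0 B=0 C=8)
  2. pour(C -> B) -> (A=0 B=5 C=3)
  3. pour(B -> A) -> (A=4 B=1 C=3)
  4. pour(A -> C) -> (A=0 B=1 C=7)
  5. pour(B -> A) -> (A=1 B=0 C=7)
  6. pour(C -> B) -> (A=1 B=5 C=2)
  7. empty(B) -> (A=1 B=0 C=2)
  8. pour(C -> B) -> (A=1 B=2 C=0)
  9. pour(A -> C) -> (A=0 B=2 C=1)
Target reached → yes.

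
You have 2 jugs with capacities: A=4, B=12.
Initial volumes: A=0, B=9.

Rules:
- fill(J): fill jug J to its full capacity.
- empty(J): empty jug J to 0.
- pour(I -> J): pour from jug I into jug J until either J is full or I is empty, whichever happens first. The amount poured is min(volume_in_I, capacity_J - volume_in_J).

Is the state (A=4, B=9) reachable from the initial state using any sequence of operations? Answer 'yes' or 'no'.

BFS from (A=0, B=9):
  1. fill(A) -> (A=4 B=9)
Target reached → yes.

Answer: yes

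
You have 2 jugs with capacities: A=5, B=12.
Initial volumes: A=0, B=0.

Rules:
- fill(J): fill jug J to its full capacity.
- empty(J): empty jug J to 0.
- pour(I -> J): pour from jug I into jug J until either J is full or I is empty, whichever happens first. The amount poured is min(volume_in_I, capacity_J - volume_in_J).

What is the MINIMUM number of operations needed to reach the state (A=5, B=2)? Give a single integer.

Answer: 4

Derivation:
BFS from (A=0, B=0). One shortest path:
  1. fill(B) -> (A=0 B=12)
  2. pour(B -> A) -> (A=5 B=7)
  3. empty(A) -> (A=0 B=7)
  4. pour(B -> A) -> (A=5 B=2)
Reached target in 4 moves.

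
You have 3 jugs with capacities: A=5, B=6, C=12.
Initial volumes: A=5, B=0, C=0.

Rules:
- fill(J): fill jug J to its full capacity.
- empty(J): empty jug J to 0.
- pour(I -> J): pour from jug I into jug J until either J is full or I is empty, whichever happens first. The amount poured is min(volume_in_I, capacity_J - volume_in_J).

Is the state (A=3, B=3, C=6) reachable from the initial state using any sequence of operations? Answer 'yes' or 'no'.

BFS explored all 326 reachable states.
Reachable set includes: (0,0,0), (0,0,1), (0,0,2), (0,0,3), (0,0,4), (0,0,5), (0,0,6), (0,0,7), (0,0,8), (0,0,9), (0,0,10), (0,0,11) ...
Target (A=3, B=3, C=6) not in reachable set → no.

Answer: no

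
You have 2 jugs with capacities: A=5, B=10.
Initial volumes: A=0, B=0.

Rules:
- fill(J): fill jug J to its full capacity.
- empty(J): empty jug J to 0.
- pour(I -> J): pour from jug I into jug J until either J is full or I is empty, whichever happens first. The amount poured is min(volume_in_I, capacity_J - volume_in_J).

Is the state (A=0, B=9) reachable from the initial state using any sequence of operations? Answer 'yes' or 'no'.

Answer: no

Derivation:
BFS explored all 6 reachable states.
Reachable set includes: (0,0), (0,5), (0,10), (5,0), (5,5), (5,10)
Target (A=0, B=9) not in reachable set → no.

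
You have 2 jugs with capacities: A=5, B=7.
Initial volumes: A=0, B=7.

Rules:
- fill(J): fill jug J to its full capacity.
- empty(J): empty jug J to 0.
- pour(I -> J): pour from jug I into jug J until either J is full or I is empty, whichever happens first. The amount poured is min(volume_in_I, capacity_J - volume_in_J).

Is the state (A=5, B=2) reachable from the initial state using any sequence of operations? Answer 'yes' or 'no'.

Answer: yes

Derivation:
BFS from (A=0, B=7):
  1. pour(B -> A) -> (A=5 B=2)
Target reached → yes.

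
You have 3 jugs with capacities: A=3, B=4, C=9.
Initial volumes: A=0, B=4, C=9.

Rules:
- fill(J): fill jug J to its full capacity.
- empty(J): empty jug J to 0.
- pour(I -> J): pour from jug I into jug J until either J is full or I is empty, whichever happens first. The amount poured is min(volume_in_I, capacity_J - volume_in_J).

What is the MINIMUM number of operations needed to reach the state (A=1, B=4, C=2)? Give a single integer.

BFS from (A=0, B=4, C=9). One shortest path:
  1. pour(B -> A) -> (A=3 B=1 C=9)
  2. empty(A) -> (A=0 B=1 C=9)
  3. pour(C -> A) -> (A=3 B=1 C=6)
  4. empty(A) -> (A=0 B=1 C=6)
  5. pour(B -> A) -> (A=1 B=0 C=6)
  6. pour(C -> B) -> (A=1 B=4 C=2)
Reached target in 6 moves.

Answer: 6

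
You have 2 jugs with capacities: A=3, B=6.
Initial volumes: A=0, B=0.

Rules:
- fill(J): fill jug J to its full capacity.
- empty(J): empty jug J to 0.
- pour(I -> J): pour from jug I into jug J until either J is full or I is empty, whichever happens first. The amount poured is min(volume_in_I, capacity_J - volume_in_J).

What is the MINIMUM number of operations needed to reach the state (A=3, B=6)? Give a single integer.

BFS from (A=0, B=0). One shortest path:
  1. fill(A) -> (A=3 B=0)
  2. fill(B) -> (A=3 B=6)
Reached target in 2 moves.

Answer: 2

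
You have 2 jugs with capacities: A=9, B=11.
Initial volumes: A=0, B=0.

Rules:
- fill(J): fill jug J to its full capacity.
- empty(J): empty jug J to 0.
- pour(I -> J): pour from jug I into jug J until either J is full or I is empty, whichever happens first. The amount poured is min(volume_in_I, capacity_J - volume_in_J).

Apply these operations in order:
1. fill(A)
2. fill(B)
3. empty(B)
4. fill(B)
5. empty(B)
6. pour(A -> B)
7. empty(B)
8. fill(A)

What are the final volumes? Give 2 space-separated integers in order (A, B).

Answer: 9 0

Derivation:
Step 1: fill(A) -> (A=9 B=0)
Step 2: fill(B) -> (A=9 B=11)
Step 3: empty(B) -> (A=9 B=0)
Step 4: fill(B) -> (A=9 B=11)
Step 5: empty(B) -> (A=9 B=0)
Step 6: pour(A -> B) -> (A=0 B=9)
Step 7: empty(B) -> (A=0 B=0)
Step 8: fill(A) -> (A=9 B=0)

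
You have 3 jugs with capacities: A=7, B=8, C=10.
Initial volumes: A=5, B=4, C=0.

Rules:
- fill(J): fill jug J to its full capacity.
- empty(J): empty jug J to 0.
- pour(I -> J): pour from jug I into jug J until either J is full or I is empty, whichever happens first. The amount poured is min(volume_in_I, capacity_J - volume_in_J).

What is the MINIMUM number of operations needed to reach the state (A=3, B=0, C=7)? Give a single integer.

BFS from (A=5, B=4, C=0). One shortest path:
  1. fill(A) -> (A=7 B=4 C=0)
  2. pour(A -> C) -> (A=0 B=4 C=7)
  3. fill(A) -> (A=7 B=4 C=7)
  4. pour(A -> B) -> (A=3 B=8 C=7)
  5. empty(B) -> (A=3 B=0 C=7)
Reached target in 5 moves.

Answer: 5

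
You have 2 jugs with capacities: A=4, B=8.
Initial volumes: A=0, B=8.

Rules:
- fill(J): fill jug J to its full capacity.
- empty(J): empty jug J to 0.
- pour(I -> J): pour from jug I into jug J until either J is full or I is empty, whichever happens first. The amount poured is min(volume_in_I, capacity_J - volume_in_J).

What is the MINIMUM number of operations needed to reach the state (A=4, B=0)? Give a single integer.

BFS from (A=0, B=8). One shortest path:
  1. fill(A) -> (A=4 B=8)
  2. empty(B) -> (A=4 B=0)
Reached target in 2 moves.

Answer: 2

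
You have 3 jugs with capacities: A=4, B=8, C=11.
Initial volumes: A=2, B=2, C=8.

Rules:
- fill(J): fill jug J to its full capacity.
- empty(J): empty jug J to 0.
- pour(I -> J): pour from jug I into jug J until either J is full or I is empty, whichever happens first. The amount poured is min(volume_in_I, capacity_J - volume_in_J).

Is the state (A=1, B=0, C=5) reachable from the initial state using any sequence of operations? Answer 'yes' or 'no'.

Answer: yes

Derivation:
BFS from (A=2, B=2, C=8):
  1. fill(A) -> (A=4 B=2 C=8)
  2. pour(A -> C) -> (A=1 B=2 C=11)
  3. pour(C -> B) -> (A=1 B=8 C=5)
  4. empty(B) -> (A=1 B=0 C=5)
Target reached → yes.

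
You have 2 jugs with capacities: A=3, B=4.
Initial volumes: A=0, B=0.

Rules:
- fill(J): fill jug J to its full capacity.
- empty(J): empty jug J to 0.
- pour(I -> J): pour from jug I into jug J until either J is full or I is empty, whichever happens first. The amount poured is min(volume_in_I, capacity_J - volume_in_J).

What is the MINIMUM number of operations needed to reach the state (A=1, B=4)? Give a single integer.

BFS from (A=0, B=0). One shortest path:
  1. fill(B) -> (A=0 B=4)
  2. pour(B -> A) -> (A=3 B=1)
  3. empty(A) -> (A=0 B=1)
  4. pour(B -> A) -> (A=1 B=0)
  5. fill(B) -> (A=1 B=4)
Reached target in 5 moves.

Answer: 5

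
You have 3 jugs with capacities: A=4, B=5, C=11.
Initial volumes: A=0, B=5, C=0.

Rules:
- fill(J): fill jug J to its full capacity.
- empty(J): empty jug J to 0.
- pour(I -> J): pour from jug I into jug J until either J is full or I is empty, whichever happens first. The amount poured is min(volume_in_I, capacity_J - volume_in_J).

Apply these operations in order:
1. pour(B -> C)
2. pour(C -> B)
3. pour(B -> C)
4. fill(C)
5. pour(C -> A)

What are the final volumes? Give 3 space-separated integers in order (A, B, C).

Answer: 4 0 7

Derivation:
Step 1: pour(B -> C) -> (A=0 B=0 C=5)
Step 2: pour(C -> B) -> (A=0 B=5 C=0)
Step 3: pour(B -> C) -> (A=0 B=0 C=5)
Step 4: fill(C) -> (A=0 B=0 C=11)
Step 5: pour(C -> A) -> (A=4 B=0 C=7)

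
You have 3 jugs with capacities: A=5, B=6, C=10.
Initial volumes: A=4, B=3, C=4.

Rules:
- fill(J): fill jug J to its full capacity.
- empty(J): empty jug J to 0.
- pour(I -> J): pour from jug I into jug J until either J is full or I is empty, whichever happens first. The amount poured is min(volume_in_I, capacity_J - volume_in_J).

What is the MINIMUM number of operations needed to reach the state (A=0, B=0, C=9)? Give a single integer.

Answer: 3

Derivation:
BFS from (A=4, B=3, C=4). One shortest path:
  1. fill(A) -> (A=5 B=3 C=4)
  2. empty(B) -> (A=5 B=0 C=4)
  3. pour(A -> C) -> (A=0 B=0 C=9)
Reached target in 3 moves.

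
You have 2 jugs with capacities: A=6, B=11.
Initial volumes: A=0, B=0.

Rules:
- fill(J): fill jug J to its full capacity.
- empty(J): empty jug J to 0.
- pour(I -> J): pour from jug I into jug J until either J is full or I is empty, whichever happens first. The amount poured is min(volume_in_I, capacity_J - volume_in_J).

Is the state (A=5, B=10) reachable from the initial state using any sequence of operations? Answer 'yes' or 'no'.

Answer: no

Derivation:
BFS explored all 34 reachable states.
Reachable set includes: (0,0), (0,1), (0,2), (0,3), (0,4), (0,5), (0,6), (0,7), (0,8), (0,9), (0,10), (0,11) ...
Target (A=5, B=10) not in reachable set → no.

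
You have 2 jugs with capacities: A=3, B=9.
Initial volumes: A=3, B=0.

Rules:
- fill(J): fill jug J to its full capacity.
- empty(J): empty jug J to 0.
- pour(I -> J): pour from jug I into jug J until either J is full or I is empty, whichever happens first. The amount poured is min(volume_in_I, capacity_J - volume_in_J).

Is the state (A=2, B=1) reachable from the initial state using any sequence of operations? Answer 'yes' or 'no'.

Answer: no

Derivation:
BFS explored all 8 reachable states.
Reachable set includes: (0,0), (0,3), (0,6), (0,9), (3,0), (3,3), (3,6), (3,9)
Target (A=2, B=1) not in reachable set → no.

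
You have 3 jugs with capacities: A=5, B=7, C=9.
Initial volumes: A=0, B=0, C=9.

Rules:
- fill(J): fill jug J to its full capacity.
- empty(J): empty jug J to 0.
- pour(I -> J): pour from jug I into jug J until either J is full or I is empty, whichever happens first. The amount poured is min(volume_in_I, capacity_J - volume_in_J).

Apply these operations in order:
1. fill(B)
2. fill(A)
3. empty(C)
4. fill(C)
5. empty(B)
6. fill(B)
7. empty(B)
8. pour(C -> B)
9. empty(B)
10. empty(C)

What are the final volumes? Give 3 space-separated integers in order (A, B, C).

Answer: 5 0 0

Derivation:
Step 1: fill(B) -> (A=0 B=7 C=9)
Step 2: fill(A) -> (A=5 B=7 C=9)
Step 3: empty(C) -> (A=5 B=7 C=0)
Step 4: fill(C) -> (A=5 B=7 C=9)
Step 5: empty(B) -> (A=5 B=0 C=9)
Step 6: fill(B) -> (A=5 B=7 C=9)
Step 7: empty(B) -> (A=5 B=0 C=9)
Step 8: pour(C -> B) -> (A=5 B=7 C=2)
Step 9: empty(B) -> (A=5 B=0 C=2)
Step 10: empty(C) -> (A=5 B=0 C=0)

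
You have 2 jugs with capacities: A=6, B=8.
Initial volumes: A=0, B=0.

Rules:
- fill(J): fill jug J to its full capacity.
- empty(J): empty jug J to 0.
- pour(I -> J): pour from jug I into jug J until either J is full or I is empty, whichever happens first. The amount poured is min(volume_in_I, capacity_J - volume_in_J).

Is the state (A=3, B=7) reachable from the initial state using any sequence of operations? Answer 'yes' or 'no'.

Answer: no

Derivation:
BFS explored all 14 reachable states.
Reachable set includes: (0,0), (0,2), (0,4), (0,6), (0,8), (2,0), (2,8), (4,0), (4,8), (6,0), (6,2), (6,4) ...
Target (A=3, B=7) not in reachable set → no.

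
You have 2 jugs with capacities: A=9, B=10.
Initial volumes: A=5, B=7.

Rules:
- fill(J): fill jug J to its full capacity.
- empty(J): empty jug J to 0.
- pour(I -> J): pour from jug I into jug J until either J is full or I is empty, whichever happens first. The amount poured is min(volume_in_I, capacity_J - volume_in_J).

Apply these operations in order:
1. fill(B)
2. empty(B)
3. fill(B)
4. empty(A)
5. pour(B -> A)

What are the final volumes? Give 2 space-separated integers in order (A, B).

Step 1: fill(B) -> (A=5 B=10)
Step 2: empty(B) -> (A=5 B=0)
Step 3: fill(B) -> (A=5 B=10)
Step 4: empty(A) -> (A=0 B=10)
Step 5: pour(B -> A) -> (A=9 B=1)

Answer: 9 1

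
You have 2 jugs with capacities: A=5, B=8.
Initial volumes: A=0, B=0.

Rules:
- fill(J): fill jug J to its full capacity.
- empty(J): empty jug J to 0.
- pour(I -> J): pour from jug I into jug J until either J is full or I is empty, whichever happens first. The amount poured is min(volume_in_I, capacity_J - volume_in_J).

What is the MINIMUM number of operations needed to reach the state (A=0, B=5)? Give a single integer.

BFS from (A=0, B=0). One shortest path:
  1. fill(A) -> (A=5 B=0)
  2. pour(A -> B) -> (A=0 B=5)
Reached target in 2 moves.

Answer: 2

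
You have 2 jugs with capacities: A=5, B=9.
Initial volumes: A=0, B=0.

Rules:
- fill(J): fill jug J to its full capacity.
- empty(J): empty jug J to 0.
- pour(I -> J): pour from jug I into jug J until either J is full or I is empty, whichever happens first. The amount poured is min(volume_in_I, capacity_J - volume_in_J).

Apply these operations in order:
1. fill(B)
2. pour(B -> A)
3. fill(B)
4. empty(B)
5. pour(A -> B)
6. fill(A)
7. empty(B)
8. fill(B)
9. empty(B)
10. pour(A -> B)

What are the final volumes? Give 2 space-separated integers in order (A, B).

Step 1: fill(B) -> (A=0 B=9)
Step 2: pour(B -> A) -> (A=5 B=4)
Step 3: fill(B) -> (A=5 B=9)
Step 4: empty(B) -> (A=5 B=0)
Step 5: pour(A -> B) -> (A=0 B=5)
Step 6: fill(A) -> (A=5 B=5)
Step 7: empty(B) -> (A=5 B=0)
Step 8: fill(B) -> (A=5 B=9)
Step 9: empty(B) -> (A=5 B=0)
Step 10: pour(A -> B) -> (A=0 B=5)

Answer: 0 5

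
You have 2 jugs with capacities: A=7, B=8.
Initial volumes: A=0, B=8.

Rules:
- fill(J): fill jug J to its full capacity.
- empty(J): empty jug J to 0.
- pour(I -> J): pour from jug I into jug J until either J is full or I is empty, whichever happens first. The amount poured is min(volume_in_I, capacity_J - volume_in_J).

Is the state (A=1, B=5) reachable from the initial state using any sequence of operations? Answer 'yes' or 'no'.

Answer: no

Derivation:
BFS explored all 30 reachable states.
Reachable set includes: (0,0), (0,1), (0,2), (0,3), (0,4), (0,5), (0,6), (0,7), (0,8), (1,0), (1,8), (2,0) ...
Target (A=1, B=5) not in reachable set → no.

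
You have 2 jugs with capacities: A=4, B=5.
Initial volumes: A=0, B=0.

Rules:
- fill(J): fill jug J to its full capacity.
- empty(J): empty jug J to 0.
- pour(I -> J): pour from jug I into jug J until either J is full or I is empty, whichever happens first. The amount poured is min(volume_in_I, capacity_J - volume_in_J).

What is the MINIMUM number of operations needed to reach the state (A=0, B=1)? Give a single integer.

Answer: 3

Derivation:
BFS from (A=0, B=0). One shortest path:
  1. fill(B) -> (A=0 B=5)
  2. pour(B -> A) -> (A=4 B=1)
  3. empty(A) -> (A=0 B=1)
Reached target in 3 moves.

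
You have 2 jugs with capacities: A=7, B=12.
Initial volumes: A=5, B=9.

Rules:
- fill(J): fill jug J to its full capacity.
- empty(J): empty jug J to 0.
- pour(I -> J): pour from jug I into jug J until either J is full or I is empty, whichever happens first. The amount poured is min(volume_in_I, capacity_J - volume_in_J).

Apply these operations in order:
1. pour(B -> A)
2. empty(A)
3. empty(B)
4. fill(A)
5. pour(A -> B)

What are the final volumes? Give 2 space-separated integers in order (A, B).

Step 1: pour(B -> A) -> (A=7 B=7)
Step 2: empty(A) -> (A=0 B=7)
Step 3: empty(B) -> (A=0 B=0)
Step 4: fill(A) -> (A=7 B=0)
Step 5: pour(A -> B) -> (A=0 B=7)

Answer: 0 7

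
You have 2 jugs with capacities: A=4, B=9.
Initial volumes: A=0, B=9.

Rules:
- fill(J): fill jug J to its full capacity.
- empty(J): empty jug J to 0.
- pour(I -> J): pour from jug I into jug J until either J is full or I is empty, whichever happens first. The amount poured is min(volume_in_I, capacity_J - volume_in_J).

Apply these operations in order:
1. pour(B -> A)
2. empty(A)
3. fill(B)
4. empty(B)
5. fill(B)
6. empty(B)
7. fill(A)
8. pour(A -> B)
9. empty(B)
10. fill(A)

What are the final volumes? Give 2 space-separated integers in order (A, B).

Step 1: pour(B -> A) -> (A=4 B=5)
Step 2: empty(A) -> (A=0 B=5)
Step 3: fill(B) -> (A=0 B=9)
Step 4: empty(B) -> (A=0 B=0)
Step 5: fill(B) -> (A=0 B=9)
Step 6: empty(B) -> (A=0 B=0)
Step 7: fill(A) -> (A=4 B=0)
Step 8: pour(A -> B) -> (A=0 B=4)
Step 9: empty(B) -> (A=0 B=0)
Step 10: fill(A) -> (A=4 B=0)

Answer: 4 0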